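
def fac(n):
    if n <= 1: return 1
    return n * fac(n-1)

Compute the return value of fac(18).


fac(18)
= 18 * fac(17)
= 18 * 17 * fac(16)
= 18 * 17 * 16 * fac(15)
= 18 * 17 * 16 * 15 * fac(14)
= 18 * 17 * 16 * 15 * 14 * fac(13)
= 18 * 17 * 16 * 15 * 14 * 13 * fac(12)
= 18 * 17 * 16 * 15 * 14 * 13 * 12 * fac(11)
= 18 * 17 * 16 * 15 * 14 * 13 * 12 * 11 * fac(10)
= 18 * 17 * 16 * 15 * 14 * 13 * 12 * 11 * 10 * fac(9)
= 18 * 17 * 16 * 15 * 14 * 13 * 12 * 11 * 10 * 9 * fac(8)
= 18 * 17 * 16 * 15 * 14 * 13 * 12 * 11 * 10 * 9 * 8 * fac(7)
= 18 * 17 * 16 * 15 * 14 * 13 * 12 * 11 * 10 * 9 * 8 * 7 * fac(6)
= 18 * 17 * 16 * 15 * 14 * 13 * 12 * 11 * 10 * 9 * 8 * 7 * 6 * fac(5)
= 18 * 17 * 16 * 15 * 14 * 13 * 12 * 11 * 10 * 9 * 8 * 7 * 6 * 5 * fac(4)
= 18 * 17 * 16 * 15 * 14 * 13 * 12 * 11 * 10 * 9 * 8 * 7 * 6 * 5 * 4 * fac(3)
= 18 * 17 * 16 * 15 * 14 * 13 * 12 * 11 * 10 * 9 * 8 * 7 * 6 * 5 * 4 * 3 * fac(2)
= 18 * 17 * 16 * 15 * 14 * 13 * 12 * 11 * 10 * 9 * 8 * 7 * 6 * 5 * 4 * 3 * 2 * fac(1)
= 18 * 17 * 16 * 15 * 14 * 13 * 12 * 11 * 10 * 9 * 8 * 7 * 6 * 5 * 4 * 3 * 2 * 1
= 6402373705728000

6402373705728000


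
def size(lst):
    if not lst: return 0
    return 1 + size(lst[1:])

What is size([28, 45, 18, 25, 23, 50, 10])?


size([28, 45, 18, 25, 23, 50, 10]) = 1 + size([45, 18, 25, 23, 50, 10])
size([45, 18, 25, 23, 50, 10]) = 1 + size([18, 25, 23, 50, 10])
size([18, 25, 23, 50, 10]) = 1 + size([25, 23, 50, 10])
size([25, 23, 50, 10]) = 1 + size([23, 50, 10])
size([23, 50, 10]) = 1 + size([50, 10])
size([50, 10]) = 1 + size([10])
size([10]) = 1 + size([])
size([]) = 0  (base case)
Unwinding: 1 + 1 + 1 + 1 + 1 + 1 + 1 + 0 = 7

7


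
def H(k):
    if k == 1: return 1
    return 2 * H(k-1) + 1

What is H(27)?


H(27) = 2 * H(26) + 1
H(26) = 2 * H(25) + 1
H(25) = 2 * H(24) + 1
H(24) = 2 * H(23) + 1
H(23) = 2 * H(22) + 1
H(22) = 2 * H(21) + 1
H(21) = 2 * H(20) + 1
H(20) = 2 * H(19) + 1
H(19) = 2 * H(18) + 1
H(18) = 2 * H(17) + 1
H(17) = 2 * H(16) + 1
H(16) = 2 * H(15) + 1
H(15) = 2 * H(14) + 1
H(14) = 2 * H(13) + 1
H(13) = 2 * H(12) + 1
H(12) = 2 * H(11) + 1
H(11) = 2 * H(10) + 1
H(10) = 2 * H(9) + 1
H(9) = 2 * H(8) + 1
H(8) = 2 * H(7) + 1
H(7) = 2 * H(6) + 1
H(6) = 2 * H(5) + 1
H(5) = 2 * H(4) + 1
H(4) = 2 * H(3) + 1
H(3) = 2 * H(2) + 1
H(2) = 2 * H(1) + 1
H(1) = 1  (base case)
H(2) = 2 * 1 + 1 = 3
H(3) = 2 * 3 + 1 = 7
H(4) = 2 * 7 + 1 = 15
H(5) = 2 * 15 + 1 = 31
H(6) = 2 * 31 + 1 = 63
H(7) = 2 * 63 + 1 = 127
H(8) = 2 * 127 + 1 = 255
H(9) = 2 * 255 + 1 = 511
H(10) = 2 * 511 + 1 = 1023
H(11) = 2 * 1023 + 1 = 2047
H(12) = 2 * 2047 + 1 = 4095
H(13) = 2 * 4095 + 1 = 8191
H(14) = 2 * 8191 + 1 = 16383
H(15) = 2 * 16383 + 1 = 32767
H(16) = 2 * 32767 + 1 = 65535
H(17) = 2 * 65535 + 1 = 131071
H(18) = 2 * 131071 + 1 = 262143
H(19) = 2 * 262143 + 1 = 524287
H(20) = 2 * 524287 + 1 = 1048575
H(21) = 2 * 1048575 + 1 = 2097151
H(22) = 2 * 2097151 + 1 = 4194303
H(23) = 2 * 4194303 + 1 = 8388607
H(24) = 2 * 8388607 + 1 = 16777215
H(25) = 2 * 16777215 + 1 = 33554431
H(26) = 2 * 33554431 + 1 = 67108863
H(27) = 2 * 67108863 + 1 = 134217727

134217727


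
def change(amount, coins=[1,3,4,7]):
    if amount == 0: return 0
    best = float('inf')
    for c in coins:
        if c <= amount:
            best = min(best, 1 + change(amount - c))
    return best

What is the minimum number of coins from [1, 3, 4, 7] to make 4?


Building up with DP:
change(0) = 0
change(1) = min(1+change(0)=1+0=1) = 1
change(2) = min(1+change(1)=1+1=2) = 2
change(3) = min(1+change(2)=1+2=3, 1+change(0)=1+0=1) = 1
change(4) = min(1+change(3)=1+1=2, 1+change(1)=1+1=2, 1+change(0)=1+0=1) = 1

1


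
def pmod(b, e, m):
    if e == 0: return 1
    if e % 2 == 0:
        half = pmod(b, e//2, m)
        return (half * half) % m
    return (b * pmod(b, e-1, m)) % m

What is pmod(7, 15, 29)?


pmod(7, 15, 29): e is odd, compute pmod(7, 14, 29)
  pmod(7, 14, 29): e is even, compute pmod(7, 7, 29)
    pmod(7, 7, 29): e is odd, compute pmod(7, 6, 29)
      pmod(7, 6, 29): e is even, compute pmod(7, 3, 29)
        pmod(7, 3, 29): e is odd, compute pmod(7, 2, 29)
          pmod(7, 2, 29): e is even, compute pmod(7, 1, 29)
          pmod(7, 1, 29): e is odd, compute pmod(7, 0, 29)
          pmod(7, 0, 29) = 1
          (7 * 1) % 29 = 7
          half=7, (7*7) % 29 = 20
        (7 * 20) % 29 = 24
      half=24, (24*24) % 29 = 25
    (7 * 25) % 29 = 1
  half=1, (1*1) % 29 = 1
(7 * 1) % 29 = 7

7


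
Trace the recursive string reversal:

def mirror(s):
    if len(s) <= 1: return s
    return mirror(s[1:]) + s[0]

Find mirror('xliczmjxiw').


mirror('xliczmjxiw') = mirror('liczmjxiw') + 'x'
mirror('liczmjxiw') = mirror('iczmjxiw') + 'l'
mirror('iczmjxiw') = mirror('czmjxiw') + 'i'
mirror('czmjxiw') = mirror('zmjxiw') + 'c'
mirror('zmjxiw') = mirror('mjxiw') + 'z'
mirror('mjxiw') = mirror('jxiw') + 'm'
mirror('jxiw') = mirror('xiw') + 'j'
mirror('xiw') = mirror('iw') + 'x'
mirror('iw') = mirror('w') + 'i'
mirror('w') = 'w'  (base case)
Concatenating: 'w' + 'i' + 'x' + 'j' + 'm' + 'z' + 'c' + 'i' + 'l' + 'x' = 'wixjmzcilx'

wixjmzcilx


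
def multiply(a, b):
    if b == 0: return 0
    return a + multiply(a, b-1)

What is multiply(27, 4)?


multiply(27, 4) = 27 + multiply(27, 3)
multiply(27, 3) = 27 + multiply(27, 2)
multiply(27, 2) = 27 + multiply(27, 1)
multiply(27, 1) = 27 + multiply(27, 0)
multiply(27, 0) = 0  (base case)
Total: 27 + 27 + 27 + 27 + 0 = 108

108


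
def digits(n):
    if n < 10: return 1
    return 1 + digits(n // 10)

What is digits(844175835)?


digits(844175835) = 1 + digits(84417583)
digits(84417583) = 1 + digits(8441758)
digits(8441758) = 1 + digits(844175)
digits(844175) = 1 + digits(84417)
digits(84417) = 1 + digits(8441)
digits(8441) = 1 + digits(844)
digits(844) = 1 + digits(84)
digits(84) = 1 + digits(8)
digits(8) = 1  (base case: 8 < 10)
Unwinding: 1 + 1 + 1 + 1 + 1 + 1 + 1 + 1 + 1 = 9

9


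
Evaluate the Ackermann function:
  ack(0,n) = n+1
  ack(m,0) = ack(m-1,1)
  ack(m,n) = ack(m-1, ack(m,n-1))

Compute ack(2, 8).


ack(2, 8) = ack(1, ack(2, 7))
  ack(2, 7) = ack(1, ack(2, 6))
    ack(2, 6) = ack(1, ack(2, 5))
      ack(2, 5) = ack(1, ack(2, 4))
        ack(2, 4) = ack(1, ack(2, 3))
          ack(2, 3) = ack(1, ack(2, 2))
          ack(2, 2) = ack(1, ack(2, 1))
          ack(2, 1) = ack(1, ack(2, 0))
          ack(2, 0) = ack(1, 1)
          ack(1, 1) = ack(0, ack(1, 0))
          ack(1, 0) = ack(0, 1)
          ack(0, 1) = 2
            = ack(0, 2)
          ack(0, 2) = 3
            = ack(1, 3)
          ack(1, 3) = ack(0, ack(1, 2))
          ack(1, 2) = ack(0, ack(1, 1))
          ack(1, 1) = ack(0, ack(1, 0))
          ack(1, 0) = ack(0, 1)
          ack(0, 1) = 2
            = ack(0, 2)
          ack(0, 2) = 3
            = ack(0, 3)
          ack(0, 3) = 4
            = ack(0, 4)
... (trace truncated)
Result: ack(2, 8) = 19

19


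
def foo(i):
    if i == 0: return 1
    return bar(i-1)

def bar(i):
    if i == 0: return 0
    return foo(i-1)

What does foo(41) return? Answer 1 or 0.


foo(41) = bar(40)
bar(40) = foo(39)
foo(39) = bar(38)
bar(38) = foo(37)
foo(37) = bar(36)
bar(36) = foo(35)
foo(35) = bar(34)
bar(34) = foo(33)
foo(33) = bar(32)
bar(32) = foo(31)
foo(31) = bar(30)
bar(30) = foo(29)
foo(29) = bar(28)
bar(28) = foo(27)
foo(27) = bar(26)
bar(26) = foo(25)
foo(25) = bar(24)
bar(24) = foo(23)
foo(23) = bar(22)
bar(22) = foo(21)
foo(21) = bar(20)
bar(20) = foo(19)
foo(19) = bar(18)
bar(18) = foo(17)
foo(17) = bar(16)
bar(16) = foo(15)
foo(15) = bar(14)
bar(14) = foo(13)
foo(13) = bar(12)
bar(12) = foo(11)
foo(11) = bar(10)
bar(10) = foo(9)
foo(9) = bar(8)
bar(8) = foo(7)
foo(7) = bar(6)
bar(6) = foo(5)
foo(5) = bar(4)
bar(4) = foo(3)
foo(3) = bar(2)
bar(2) = foo(1)
foo(1) = bar(0)
bar(0) = 0  (base case)
Result: 0

0


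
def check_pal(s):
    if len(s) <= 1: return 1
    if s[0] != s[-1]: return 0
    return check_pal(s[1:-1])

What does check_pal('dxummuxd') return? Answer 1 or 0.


check_pal('dxummuxd'): s[0]='d' == s[-1]='d' -> check check_pal('xummux')
check_pal('xummux'): s[0]='x' == s[-1]='x' -> check check_pal('ummu')
check_pal('ummu'): s[0]='u' == s[-1]='u' -> check check_pal('mm')
check_pal('mm'): s[0]='m' == s[-1]='m' -> check check_pal('')
check_pal(''): len <= 1 -> return 1  (base case)
Result: 1 (palindrome)

1


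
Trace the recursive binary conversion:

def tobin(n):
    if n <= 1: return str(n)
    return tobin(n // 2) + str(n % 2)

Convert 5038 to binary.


tobin(5038) = tobin(2519) + '0'
tobin(2519) = tobin(1259) + '1'
tobin(1259) = tobin(629) + '1'
tobin(629) = tobin(314) + '1'
tobin(314) = tobin(157) + '0'
tobin(157) = tobin(78) + '1'
tobin(78) = tobin(39) + '0'
tobin(39) = tobin(19) + '1'
tobin(19) = tobin(9) + '1'
tobin(9) = tobin(4) + '1'
tobin(4) = tobin(2) + '0'
tobin(2) = tobin(1) + '0'
tobin(1) = '1'  (base case)
Concatenating: '1' + '0' + '0' + '1' + '1' + '1' + '0' + '1' + '0' + '1' + '1' + '1' + '0' = '1001110101110'

1001110101110


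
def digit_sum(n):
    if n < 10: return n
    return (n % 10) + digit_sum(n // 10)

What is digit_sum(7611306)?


digit_sum(7611306) = 6 + digit_sum(761130)
digit_sum(761130) = 0 + digit_sum(76113)
digit_sum(76113) = 3 + digit_sum(7611)
digit_sum(7611) = 1 + digit_sum(761)
digit_sum(761) = 1 + digit_sum(76)
digit_sum(76) = 6 + digit_sum(7)
digit_sum(7) = 7  (base case)
Total: 6 + 0 + 3 + 1 + 1 + 6 + 7 = 24

24


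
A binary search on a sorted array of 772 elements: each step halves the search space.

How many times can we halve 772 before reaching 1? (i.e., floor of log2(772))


772 / 2 = 386
386 / 2 = 193
193 / 2 = 96
96 / 2 = 48
48 / 2 = 24
24 / 2 = 12
12 / 2 = 6
6 / 2 = 3
3 / 2 = 1
Reached 1 after 9 halvings

9


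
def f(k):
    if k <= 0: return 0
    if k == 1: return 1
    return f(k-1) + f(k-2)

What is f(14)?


Computing f(14) bottom-up:
f(0) = 0
f(1) = 1
f(2) = f(1) + f(0) = 1 + 0 = 1
f(3) = f(2) + f(1) = 1 + 1 = 2
f(4) = f(3) + f(2) = 2 + 1 = 3
f(5) = f(4) + f(3) = 3 + 2 = 5
f(6) = f(5) + f(4) = 5 + 3 = 8
f(7) = f(6) + f(5) = 8 + 5 = 13
f(8) = f(7) + f(6) = 13 + 8 = 21
f(9) = f(8) + f(7) = 21 + 13 = 34
f(10) = f(9) + f(8) = 34 + 21 = 55
f(11) = f(10) + f(9) = 55 + 34 = 89
f(12) = f(11) + f(10) = 89 + 55 = 144
f(13) = f(12) + f(11) = 144 + 89 = 233
f(14) = f(13) + f(12) = 233 + 144 = 377

377


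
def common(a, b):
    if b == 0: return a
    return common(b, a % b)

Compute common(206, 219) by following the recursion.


common(206, 219) = common(219, 206)
common(219, 206) = common(206, 13)
common(206, 13) = common(13, 11)
common(13, 11) = common(11, 2)
common(11, 2) = common(2, 1)
common(2, 1) = common(1, 0)
common(1, 0) = 1  (base case)

1


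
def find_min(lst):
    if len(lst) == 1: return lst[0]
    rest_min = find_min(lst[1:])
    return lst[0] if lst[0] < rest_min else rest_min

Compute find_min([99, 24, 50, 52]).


find_min([99, 24, 50, 52]): compare 99 with find_min([24, 50, 52])
find_min([24, 50, 52]): compare 24 with find_min([50, 52])
find_min([50, 52]): compare 50 with find_min([52])
find_min([52]) = 52  (base case)
Compare 50 with 52 -> 50
Compare 24 with 50 -> 24
Compare 99 with 24 -> 24

24


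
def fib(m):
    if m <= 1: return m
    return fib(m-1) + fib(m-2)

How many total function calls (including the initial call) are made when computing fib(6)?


Let C(n) = total calls for fib(n)
C(0) = 1, C(1) = 1
C(2) = 1 + C(1) + C(0) = 1 + 1 + 1 = 3
C(3) = 1 + C(2) + C(1) = 1 + 3 + 1 = 5
C(4) = 1 + C(3) + C(2) = 1 + 5 + 3 = 9
C(5) = 1 + C(4) + C(3) = 1 + 9 + 5 = 15
C(6) = 1 + C(5) + C(4) = 1 + 15 + 9 = 25

25


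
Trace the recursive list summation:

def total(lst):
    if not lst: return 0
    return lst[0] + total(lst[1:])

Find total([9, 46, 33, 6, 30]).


total([9, 46, 33, 6, 30]) = 9 + total([46, 33, 6, 30])
total([46, 33, 6, 30]) = 46 + total([33, 6, 30])
total([33, 6, 30]) = 33 + total([6, 30])
total([6, 30]) = 6 + total([30])
total([30]) = 30 + total([])
total([]) = 0  (base case)
Total: 9 + 46 + 33 + 6 + 30 + 0 = 124

124


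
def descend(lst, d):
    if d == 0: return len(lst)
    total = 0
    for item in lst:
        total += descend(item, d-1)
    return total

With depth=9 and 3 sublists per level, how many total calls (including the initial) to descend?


At depth 0 (root): 1 call
At depth 1: each of 1 parents calls descend on 3 children = 3 calls
At depth 2: each of 3 parents calls descend on 3 children = 9 calls
At depth 3: each of 9 parents calls descend on 3 children = 27 calls
At depth 4: each of 27 parents calls descend on 3 children = 81 calls
At depth 5: each of 81 parents calls descend on 3 children = 243 calls
At depth 6: each of 243 parents calls descend on 3 children = 729 calls
At depth 7: each of 729 parents calls descend on 3 children = 2187 calls
At depth 8: each of 2187 parents calls descend on 3 children = 6561 calls
At depth 9: each of 6561 parents calls descend on 3 children = 19683 calls
Total: 1 + 3 + 9 + 27 + 81 + 243 + 729 + 2187 + 6561 + 19683 = 29524

29524


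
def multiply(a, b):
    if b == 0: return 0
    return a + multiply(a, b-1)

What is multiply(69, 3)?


multiply(69, 3) = 69 + multiply(69, 2)
multiply(69, 2) = 69 + multiply(69, 1)
multiply(69, 1) = 69 + multiply(69, 0)
multiply(69, 0) = 0  (base case)
Total: 69 + 69 + 69 + 0 = 207

207


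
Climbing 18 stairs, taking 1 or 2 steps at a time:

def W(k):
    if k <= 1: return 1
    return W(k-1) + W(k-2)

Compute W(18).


Building up from base cases:
W(0) = 1
W(1) = 1
W(2) = W(1) + W(0) = 1 + 1 = 2
W(3) = W(2) + W(1) = 2 + 1 = 3
W(4) = W(3) + W(2) = 3 + 2 = 5
W(5) = W(4) + W(3) = 5 + 3 = 8
W(6) = W(5) + W(4) = 8 + 5 = 13
W(7) = W(6) + W(5) = 13 + 8 = 21
W(8) = W(7) + W(6) = 21 + 13 = 34
W(9) = W(8) + W(7) = 34 + 21 = 55
W(10) = W(9) + W(8) = 55 + 34 = 89
W(11) = W(10) + W(9) = 89 + 55 = 144
W(12) = W(11) + W(10) = 144 + 89 = 233
W(13) = W(12) + W(11) = 233 + 144 = 377
W(14) = W(13) + W(12) = 377 + 233 = 610
W(15) = W(14) + W(13) = 610 + 377 = 987
W(16) = W(15) + W(14) = 987 + 610 = 1597
W(17) = W(16) + W(15) = 1597 + 987 = 2584
W(18) = W(17) + W(16) = 2584 + 1597 = 4181

4181


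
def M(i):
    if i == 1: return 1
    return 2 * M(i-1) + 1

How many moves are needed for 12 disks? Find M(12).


M(12) = 2 * M(11) + 1
M(11) = 2 * M(10) + 1
M(10) = 2 * M(9) + 1
M(9) = 2 * M(8) + 1
M(8) = 2 * M(7) + 1
M(7) = 2 * M(6) + 1
M(6) = 2 * M(5) + 1
M(5) = 2 * M(4) + 1
M(4) = 2 * M(3) + 1
M(3) = 2 * M(2) + 1
M(2) = 2 * M(1) + 1
M(1) = 1  (base case)
M(2) = 2 * 1 + 1 = 3
M(3) = 2 * 3 + 1 = 7
M(4) = 2 * 7 + 1 = 15
M(5) = 2 * 15 + 1 = 31
M(6) = 2 * 31 + 1 = 63
M(7) = 2 * 63 + 1 = 127
M(8) = 2 * 127 + 1 = 255
M(9) = 2 * 255 + 1 = 511
M(10) = 2 * 511 + 1 = 1023
M(11) = 2 * 1023 + 1 = 2047
M(12) = 2 * 2047 + 1 = 4095

4095


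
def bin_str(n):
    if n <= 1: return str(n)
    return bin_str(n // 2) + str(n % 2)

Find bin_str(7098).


bin_str(7098) = bin_str(3549) + '0'
bin_str(3549) = bin_str(1774) + '1'
bin_str(1774) = bin_str(887) + '0'
bin_str(887) = bin_str(443) + '1'
bin_str(443) = bin_str(221) + '1'
bin_str(221) = bin_str(110) + '1'
bin_str(110) = bin_str(55) + '0'
bin_str(55) = bin_str(27) + '1'
bin_str(27) = bin_str(13) + '1'
bin_str(13) = bin_str(6) + '1'
bin_str(6) = bin_str(3) + '0'
bin_str(3) = bin_str(1) + '1'
bin_str(1) = '1'  (base case)
Concatenating: '1' + '1' + '0' + '1' + '1' + '1' + '0' + '1' + '1' + '1' + '0' + '1' + '0' = '1101110111010'

1101110111010


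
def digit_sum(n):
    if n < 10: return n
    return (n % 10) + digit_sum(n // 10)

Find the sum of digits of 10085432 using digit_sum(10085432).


digit_sum(10085432) = 2 + digit_sum(1008543)
digit_sum(1008543) = 3 + digit_sum(100854)
digit_sum(100854) = 4 + digit_sum(10085)
digit_sum(10085) = 5 + digit_sum(1008)
digit_sum(1008) = 8 + digit_sum(100)
digit_sum(100) = 0 + digit_sum(10)
digit_sum(10) = 0 + digit_sum(1)
digit_sum(1) = 1  (base case)
Total: 2 + 3 + 4 + 5 + 8 + 0 + 0 + 1 = 23

23


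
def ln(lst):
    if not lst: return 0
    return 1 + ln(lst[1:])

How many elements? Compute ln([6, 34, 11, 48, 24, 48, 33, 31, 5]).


ln([6, 34, 11, 48, 24, 48, 33, 31, 5]) = 1 + ln([34, 11, 48, 24, 48, 33, 31, 5])
ln([34, 11, 48, 24, 48, 33, 31, 5]) = 1 + ln([11, 48, 24, 48, 33, 31, 5])
ln([11, 48, 24, 48, 33, 31, 5]) = 1 + ln([48, 24, 48, 33, 31, 5])
ln([48, 24, 48, 33, 31, 5]) = 1 + ln([24, 48, 33, 31, 5])
ln([24, 48, 33, 31, 5]) = 1 + ln([48, 33, 31, 5])
ln([48, 33, 31, 5]) = 1 + ln([33, 31, 5])
ln([33, 31, 5]) = 1 + ln([31, 5])
ln([31, 5]) = 1 + ln([5])
ln([5]) = 1 + ln([])
ln([]) = 0  (base case)
Unwinding: 1 + 1 + 1 + 1 + 1 + 1 + 1 + 1 + 1 + 0 = 9

9


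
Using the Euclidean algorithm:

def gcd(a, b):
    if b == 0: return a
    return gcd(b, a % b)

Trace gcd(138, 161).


gcd(138, 161) = gcd(161, 138)
gcd(161, 138) = gcd(138, 23)
gcd(138, 23) = gcd(23, 0)
gcd(23, 0) = 23  (base case)

23


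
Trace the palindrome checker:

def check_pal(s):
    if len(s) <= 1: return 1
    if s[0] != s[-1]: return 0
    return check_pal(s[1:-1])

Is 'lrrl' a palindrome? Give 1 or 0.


check_pal('lrrl'): s[0]='l' == s[-1]='l' -> check check_pal('rr')
check_pal('rr'): s[0]='r' == s[-1]='r' -> check check_pal('')
check_pal(''): len <= 1 -> return 1  (base case)
Result: 1 (palindrome)

1


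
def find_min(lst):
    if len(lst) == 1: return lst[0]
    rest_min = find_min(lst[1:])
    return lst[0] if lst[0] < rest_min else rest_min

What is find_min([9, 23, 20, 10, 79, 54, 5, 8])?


find_min([9, 23, 20, 10, 79, 54, 5, 8]): compare 9 with find_min([23, 20, 10, 79, 54, 5, 8])
find_min([23, 20, 10, 79, 54, 5, 8]): compare 23 with find_min([20, 10, 79, 54, 5, 8])
find_min([20, 10, 79, 54, 5, 8]): compare 20 with find_min([10, 79, 54, 5, 8])
find_min([10, 79, 54, 5, 8]): compare 10 with find_min([79, 54, 5, 8])
find_min([79, 54, 5, 8]): compare 79 with find_min([54, 5, 8])
find_min([54, 5, 8]): compare 54 with find_min([5, 8])
find_min([5, 8]): compare 5 with find_min([8])
find_min([8]) = 8  (base case)
Compare 5 with 8 -> 5
Compare 54 with 5 -> 5
Compare 79 with 5 -> 5
Compare 10 with 5 -> 5
Compare 20 with 5 -> 5
Compare 23 with 5 -> 5
Compare 9 with 5 -> 5

5


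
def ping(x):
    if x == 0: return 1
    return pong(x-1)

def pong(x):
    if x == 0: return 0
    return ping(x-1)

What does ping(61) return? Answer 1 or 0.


ping(61) = pong(60)
pong(60) = ping(59)
ping(59) = pong(58)
pong(58) = ping(57)
ping(57) = pong(56)
pong(56) = ping(55)
ping(55) = pong(54)
pong(54) = ping(53)
ping(53) = pong(52)
pong(52) = ping(51)
ping(51) = pong(50)
pong(50) = ping(49)
ping(49) = pong(48)
pong(48) = ping(47)
ping(47) = pong(46)
pong(46) = ping(45)
ping(45) = pong(44)
pong(44) = ping(43)
ping(43) = pong(42)
pong(42) = ping(41)
ping(41) = pong(40)
pong(40) = ping(39)
ping(39) = pong(38)
pong(38) = ping(37)
ping(37) = pong(36)
pong(36) = ping(35)
ping(35) = pong(34)
pong(34) = ping(33)
ping(33) = pong(32)
pong(32) = ping(31)
ping(31) = pong(30)
pong(30) = ping(29)
ping(29) = pong(28)
pong(28) = ping(27)
ping(27) = pong(26)
pong(26) = ping(25)
ping(25) = pong(24)
pong(24) = ping(23)
ping(23) = pong(22)
pong(22) = ping(21)
ping(21) = pong(20)
pong(20) = ping(19)
ping(19) = pong(18)
pong(18) = ping(17)
ping(17) = pong(16)
pong(16) = ping(15)
ping(15) = pong(14)
pong(14) = ping(13)
ping(13) = pong(12)
pong(12) = ping(11)
ping(11) = pong(10)
pong(10) = ping(9)
ping(9) = pong(8)
pong(8) = ping(7)
ping(7) = pong(6)
pong(6) = ping(5)
ping(5) = pong(4)
pong(4) = ping(3)
ping(3) = pong(2)
pong(2) = ping(1)
ping(1) = pong(0)
pong(0) = 0  (base case)
Result: 0

0


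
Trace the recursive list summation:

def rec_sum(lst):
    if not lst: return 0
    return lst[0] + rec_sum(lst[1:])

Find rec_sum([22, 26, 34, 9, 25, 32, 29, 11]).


rec_sum([22, 26, 34, 9, 25, 32, 29, 11]) = 22 + rec_sum([26, 34, 9, 25, 32, 29, 11])
rec_sum([26, 34, 9, 25, 32, 29, 11]) = 26 + rec_sum([34, 9, 25, 32, 29, 11])
rec_sum([34, 9, 25, 32, 29, 11]) = 34 + rec_sum([9, 25, 32, 29, 11])
rec_sum([9, 25, 32, 29, 11]) = 9 + rec_sum([25, 32, 29, 11])
rec_sum([25, 32, 29, 11]) = 25 + rec_sum([32, 29, 11])
rec_sum([32, 29, 11]) = 32 + rec_sum([29, 11])
rec_sum([29, 11]) = 29 + rec_sum([11])
rec_sum([11]) = 11 + rec_sum([])
rec_sum([]) = 0  (base case)
Total: 22 + 26 + 34 + 9 + 25 + 32 + 29 + 11 + 0 = 188

188


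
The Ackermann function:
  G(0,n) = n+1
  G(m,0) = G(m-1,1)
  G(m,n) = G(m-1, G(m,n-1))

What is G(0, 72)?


G(0, 72) = 73
Result: G(0, 72) = 73

73


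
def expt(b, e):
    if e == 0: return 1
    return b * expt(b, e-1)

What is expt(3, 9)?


expt(3, 9)
= 3 * expt(3, 8)
= 3 * 3 * expt(3, 7)
= 3 * 3 * 3 * expt(3, 6)
= 3 * 3 * 3 * 3 * expt(3, 5)
= 3 * 3 * 3 * 3 * 3 * expt(3, 4)
= 3 * 3 * 3 * 3 * 3 * 3 * expt(3, 3)
= 3 * 3 * 3 * 3 * 3 * 3 * 3 * expt(3, 2)
= 3 * 3 * 3 * 3 * 3 * 3 * 3 * 3 * expt(3, 1)
= 3 * 3 * 3 * 3 * 3 * 3 * 3 * 3 * 3 * expt(3, 0)
= 3 * 3 * 3 * 3 * 3 * 3 * 3 * 3 * 3 * 1
= 19683

19683


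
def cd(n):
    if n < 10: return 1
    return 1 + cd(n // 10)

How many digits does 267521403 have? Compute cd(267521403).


cd(267521403) = 1 + cd(26752140)
cd(26752140) = 1 + cd(2675214)
cd(2675214) = 1 + cd(267521)
cd(267521) = 1 + cd(26752)
cd(26752) = 1 + cd(2675)
cd(2675) = 1 + cd(267)
cd(267) = 1 + cd(26)
cd(26) = 1 + cd(2)
cd(2) = 1  (base case: 2 < 10)
Unwinding: 1 + 1 + 1 + 1 + 1 + 1 + 1 + 1 + 1 = 9

9


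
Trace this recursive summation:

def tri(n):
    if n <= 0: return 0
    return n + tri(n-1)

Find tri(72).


tri(72)
= 72 + 71 + 70 + 69 + 68 + 67 + 66 + 65 + 64 + 63 + 62 + 61 + 60 + 59 + 58 + 57 + 56 + 55 + 54 + 53 + 52 + 51 + 50 + 49 + 48 + 47 + 46 + 45 + 44 + 43 + 42 + 41 + 40 + 39 + 38 + 37 + 36 + 35 + 34 + 33 + 32 + 31 + 30 + 29 + 28 + 27 + 26 + 25 + 24 + 23 + 22 + 21 + 20 + 19 + 18 + 17 + 16 + 15 + 14 + 13 + 12 + 11 + 10 + 9 + 8 + 7 + 6 + 5 + 4 + 3 + 2 + 1 + tri(0)
= 72 + 71 + 70 + 69 + 68 + 67 + 66 + 65 + 64 + 63 + 62 + 61 + 60 + 59 + 58 + 57 + 56 + 55 + 54 + 53 + 52 + 51 + 50 + 49 + 48 + 47 + 46 + 45 + 44 + 43 + 42 + 41 + 40 + 39 + 38 + 37 + 36 + 35 + 34 + 33 + 32 + 31 + 30 + 29 + 28 + 27 + 26 + 25 + 24 + 23 + 22 + 21 + 20 + 19 + 18 + 17 + 16 + 15 + 14 + 13 + 12 + 11 + 10 + 9 + 8 + 7 + 6 + 5 + 4 + 3 + 2 + 1 + 0
= 2628

2628


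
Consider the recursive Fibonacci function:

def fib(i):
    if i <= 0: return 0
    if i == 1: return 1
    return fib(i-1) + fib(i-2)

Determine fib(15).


Computing fib(15) bottom-up:
fib(0) = 0
fib(1) = 1
fib(2) = fib(1) + fib(0) = 1 + 0 = 1
fib(3) = fib(2) + fib(1) = 1 + 1 = 2
fib(4) = fib(3) + fib(2) = 2 + 1 = 3
fib(5) = fib(4) + fib(3) = 3 + 2 = 5
fib(6) = fib(5) + fib(4) = 5 + 3 = 8
fib(7) = fib(6) + fib(5) = 8 + 5 = 13
fib(8) = fib(7) + fib(6) = 13 + 8 = 21
fib(9) = fib(8) + fib(7) = 21 + 13 = 34
fib(10) = fib(9) + fib(8) = 34 + 21 = 55
fib(11) = fib(10) + fib(9) = 55 + 34 = 89
fib(12) = fib(11) + fib(10) = 89 + 55 = 144
fib(13) = fib(12) + fib(11) = 144 + 89 = 233
fib(14) = fib(13) + fib(12) = 233 + 144 = 377
fib(15) = fib(14) + fib(13) = 377 + 233 = 610

610


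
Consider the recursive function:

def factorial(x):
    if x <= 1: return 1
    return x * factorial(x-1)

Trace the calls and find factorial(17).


factorial(17)
= 17 * factorial(16)
= 17 * 16 * factorial(15)
= 17 * 16 * 15 * factorial(14)
= 17 * 16 * 15 * 14 * factorial(13)
= 17 * 16 * 15 * 14 * 13 * factorial(12)
= 17 * 16 * 15 * 14 * 13 * 12 * factorial(11)
= 17 * 16 * 15 * 14 * 13 * 12 * 11 * factorial(10)
= 17 * 16 * 15 * 14 * 13 * 12 * 11 * 10 * factorial(9)
= 17 * 16 * 15 * 14 * 13 * 12 * 11 * 10 * 9 * factorial(8)
= 17 * 16 * 15 * 14 * 13 * 12 * 11 * 10 * 9 * 8 * factorial(7)
= 17 * 16 * 15 * 14 * 13 * 12 * 11 * 10 * 9 * 8 * 7 * factorial(6)
= 17 * 16 * 15 * 14 * 13 * 12 * 11 * 10 * 9 * 8 * 7 * 6 * factorial(5)
= 17 * 16 * 15 * 14 * 13 * 12 * 11 * 10 * 9 * 8 * 7 * 6 * 5 * factorial(4)
= 17 * 16 * 15 * 14 * 13 * 12 * 11 * 10 * 9 * 8 * 7 * 6 * 5 * 4 * factorial(3)
= 17 * 16 * 15 * 14 * 13 * 12 * 11 * 10 * 9 * 8 * 7 * 6 * 5 * 4 * 3 * factorial(2)
= 17 * 16 * 15 * 14 * 13 * 12 * 11 * 10 * 9 * 8 * 7 * 6 * 5 * 4 * 3 * 2 * factorial(1)
= 17 * 16 * 15 * 14 * 13 * 12 * 11 * 10 * 9 * 8 * 7 * 6 * 5 * 4 * 3 * 2 * 1
= 355687428096000

355687428096000


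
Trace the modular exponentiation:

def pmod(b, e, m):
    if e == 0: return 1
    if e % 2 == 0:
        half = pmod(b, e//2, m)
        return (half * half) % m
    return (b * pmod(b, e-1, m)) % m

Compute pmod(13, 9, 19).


pmod(13, 9, 19): e is odd, compute pmod(13, 8, 19)
  pmod(13, 8, 19): e is even, compute pmod(13, 4, 19)
    pmod(13, 4, 19): e is even, compute pmod(13, 2, 19)
      pmod(13, 2, 19): e is even, compute pmod(13, 1, 19)
        pmod(13, 1, 19): e is odd, compute pmod(13, 0, 19)
          pmod(13, 0, 19) = 1
        (13 * 1) % 19 = 13
      half=13, (13*13) % 19 = 17
    half=17, (17*17) % 19 = 4
  half=4, (4*4) % 19 = 16
(13 * 16) % 19 = 18

18


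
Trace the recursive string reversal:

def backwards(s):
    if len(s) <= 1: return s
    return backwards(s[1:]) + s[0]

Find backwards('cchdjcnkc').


backwards('cchdjcnkc') = backwards('chdjcnkc') + 'c'
backwards('chdjcnkc') = backwards('hdjcnkc') + 'c'
backwards('hdjcnkc') = backwards('djcnkc') + 'h'
backwards('djcnkc') = backwards('jcnkc') + 'd'
backwards('jcnkc') = backwards('cnkc') + 'j'
backwards('cnkc') = backwards('nkc') + 'c'
backwards('nkc') = backwards('kc') + 'n'
backwards('kc') = backwards('c') + 'k'
backwards('c') = 'c'  (base case)
Concatenating: 'c' + 'k' + 'n' + 'c' + 'j' + 'd' + 'h' + 'c' + 'c' = 'ckncjdhcc'

ckncjdhcc


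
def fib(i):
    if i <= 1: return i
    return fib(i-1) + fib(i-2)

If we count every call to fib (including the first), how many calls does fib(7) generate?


Let C(n) = total calls for fib(n)
C(0) = 1, C(1) = 1
C(2) = 1 + C(1) + C(0) = 1 + 1 + 1 = 3
C(3) = 1 + C(2) + C(1) = 1 + 3 + 1 = 5
C(4) = 1 + C(3) + C(2) = 1 + 5 + 3 = 9
C(5) = 1 + C(4) + C(3) = 1 + 9 + 5 = 15
C(6) = 1 + C(5) + C(4) = 1 + 15 + 9 = 25
C(7) = 1 + C(6) + C(5) = 1 + 25 + 15 = 41

41


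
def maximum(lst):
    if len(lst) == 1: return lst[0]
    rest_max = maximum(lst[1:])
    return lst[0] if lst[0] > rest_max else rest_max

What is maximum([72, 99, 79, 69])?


maximum([72, 99, 79, 69]): compare 72 with maximum([99, 79, 69])
maximum([99, 79, 69]): compare 99 with maximum([79, 69])
maximum([79, 69]): compare 79 with maximum([69])
maximum([69]) = 69  (base case)
Compare 79 with 69 -> 79
Compare 99 with 79 -> 99
Compare 72 with 99 -> 99

99


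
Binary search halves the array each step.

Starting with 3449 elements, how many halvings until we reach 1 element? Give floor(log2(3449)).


3449 / 2 = 1724
1724 / 2 = 862
862 / 2 = 431
431 / 2 = 215
215 / 2 = 107
107 / 2 = 53
53 / 2 = 26
26 / 2 = 13
13 / 2 = 6
6 / 2 = 3
3 / 2 = 1
Reached 1 after 11 halvings

11


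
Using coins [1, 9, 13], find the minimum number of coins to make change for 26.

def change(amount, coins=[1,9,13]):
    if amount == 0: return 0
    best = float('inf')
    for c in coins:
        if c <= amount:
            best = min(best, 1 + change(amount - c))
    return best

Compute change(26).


Building up with DP:
change(0) = 0
change(1) = min(1+change(0)=1+0=1) = 1
change(2) = min(1+change(1)=1+1=2) = 2
change(3) = min(1+change(2)=1+2=3) = 3
change(4) = min(1+change(3)=1+3=4) = 4
change(5) = min(1+change(4)=1+4=5) = 5
change(6) = min(1+change(5)=1+5=6) = 6
change(7) = min(1+change(6)=1+6=7) = 7
change(8) = min(1+change(7)=1+7=8) = 8
change(9) = min(1+change(8)=1+8=9, 1+change(0)=1+0=1) = 1
change(10) = min(1+change(9)=1+1=2, 1+change(1)=1+1=2) = 2
change(11) = min(1+change(10)=1+2=3, 1+change(2)=1+2=3) = 3
change(12) = min(1+change(11)=1+3=4, 1+change(3)=1+3=4) = 4
change(13) = min(1+change(12)=1+4=5, 1+change(4)=1+4=5, 1+change(0)=1+0=1) = 1
change(14) = min(1+change(13)=1+1=2, 1+change(5)=1+5=6, 1+change(1)=1+1=2) = 2
change(15) = min(1+change(14)=1+2=3, 1+change(6)=1+6=7, 1+change(2)=1+2=3) = 3
change(16) = min(1+change(15)=1+3=4, 1+change(7)=1+7=8, 1+change(3)=1+3=4) = 4
change(17) = min(1+change(16)=1+4=5, 1+change(8)=1+8=9, 1+change(4)=1+4=5) = 5
change(18) = min(1+change(17)=1+5=6, 1+change(9)=1+1=2, 1+change(5)=1+5=6) = 2
change(19) = min(1+change(18)=1+2=3, 1+change(10)=1+2=3, 1+change(6)=1+6=7) = 3
change(20) = min(1+change(19)=1+3=4, 1+change(11)=1+3=4, 1+change(7)=1+7=8) = 4
change(21) = min(1+change(20)=1+4=5, 1+change(12)=1+4=5, 1+change(8)=1+8=9) = 5
change(22) = min(1+change(21)=1+5=6, 1+change(13)=1+1=2, 1+change(9)=1+1=2) = 2
change(23) = min(1+change(22)=1+2=3, 1+change(14)=1+2=3, 1+change(10)=1+2=3) = 3
change(24) = min(1+change(23)=1+3=4, 1+change(15)=1+3=4, 1+change(11)=1+3=4) = 4
change(25) = min(1+change(24)=1+4=5, 1+change(16)=1+4=5, 1+change(12)=1+4=5) = 5
change(26) = min(1+change(25)=1+5=6, 1+change(17)=1+5=6, 1+change(13)=1+1=2) = 2

2


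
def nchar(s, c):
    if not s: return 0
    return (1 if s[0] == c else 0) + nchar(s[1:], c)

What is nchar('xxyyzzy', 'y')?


s[0]='x' != 'y' -> 0
s[0]='x' != 'y' -> 0
s[0]='y' == 'y' -> 1
s[0]='y' == 'y' -> 1
s[0]='z' != 'y' -> 0
s[0]='z' != 'y' -> 0
s[0]='y' == 'y' -> 1
Sum: 0 + 0 + 1 + 1 + 0 + 0 + 1 = 3

3


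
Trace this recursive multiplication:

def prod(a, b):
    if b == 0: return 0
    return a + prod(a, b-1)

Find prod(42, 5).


prod(42, 5) = 42 + prod(42, 4)
prod(42, 4) = 42 + prod(42, 3)
prod(42, 3) = 42 + prod(42, 2)
prod(42, 2) = 42 + prod(42, 1)
prod(42, 1) = 42 + prod(42, 0)
prod(42, 0) = 0  (base case)
Total: 42 + 42 + 42 + 42 + 42 + 0 = 210

210


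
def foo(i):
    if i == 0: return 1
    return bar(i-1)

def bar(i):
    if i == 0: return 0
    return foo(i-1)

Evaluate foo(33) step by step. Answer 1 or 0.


foo(33) = bar(32)
bar(32) = foo(31)
foo(31) = bar(30)
bar(30) = foo(29)
foo(29) = bar(28)
bar(28) = foo(27)
foo(27) = bar(26)
bar(26) = foo(25)
foo(25) = bar(24)
bar(24) = foo(23)
foo(23) = bar(22)
bar(22) = foo(21)
foo(21) = bar(20)
bar(20) = foo(19)
foo(19) = bar(18)
bar(18) = foo(17)
foo(17) = bar(16)
bar(16) = foo(15)
foo(15) = bar(14)
bar(14) = foo(13)
foo(13) = bar(12)
bar(12) = foo(11)
foo(11) = bar(10)
bar(10) = foo(9)
foo(9) = bar(8)
bar(8) = foo(7)
foo(7) = bar(6)
bar(6) = foo(5)
foo(5) = bar(4)
bar(4) = foo(3)
foo(3) = bar(2)
bar(2) = foo(1)
foo(1) = bar(0)
bar(0) = 0  (base case)
Result: 0

0


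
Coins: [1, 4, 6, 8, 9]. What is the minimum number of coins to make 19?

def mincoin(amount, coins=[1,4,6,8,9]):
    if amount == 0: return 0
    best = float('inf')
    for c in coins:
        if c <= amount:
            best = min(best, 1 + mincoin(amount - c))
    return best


Building up with DP:
mincoin(0) = 0
mincoin(1) = min(1+mincoin(0)=1+0=1) = 1
mincoin(2) = min(1+mincoin(1)=1+1=2) = 2
mincoin(3) = min(1+mincoin(2)=1+2=3) = 3
mincoin(4) = min(1+mincoin(3)=1+3=4, 1+mincoin(0)=1+0=1) = 1
mincoin(5) = min(1+mincoin(4)=1+1=2, 1+mincoin(1)=1+1=2) = 2
mincoin(6) = min(1+mincoin(5)=1+2=3, 1+mincoin(2)=1+2=3, 1+mincoin(0)=1+0=1) = 1
mincoin(7) = min(1+mincoin(6)=1+1=2, 1+mincoin(3)=1+3=4, 1+mincoin(1)=1+1=2) = 2
mincoin(8) = min(1+mincoin(7)=1+2=3, 1+mincoin(4)=1+1=2, 1+mincoin(2)=1+2=3, 1+mincoin(0)=1+0=1) = 1
mincoin(9) = min(1+mincoin(8)=1+1=2, 1+mincoin(5)=1+2=3, 1+mincoin(3)=1+3=4, 1+mincoin(1)=1+1=2, 1+mincoin(0)=1+0=1) = 1
mincoin(10) = min(1+mincoin(9)=1+1=2, 1+mincoin(6)=1+1=2, 1+mincoin(4)=1+1=2, 1+mincoin(2)=1+2=3, 1+mincoin(1)=1+1=2) = 2
mincoin(11) = min(1+mincoin(10)=1+2=3, 1+mincoin(7)=1+2=3, 1+mincoin(5)=1+2=3, 1+mincoin(3)=1+3=4, 1+mincoin(2)=1+2=3) = 3
mincoin(12) = min(1+mincoin(11)=1+3=4, 1+mincoin(8)=1+1=2, 1+mincoin(6)=1+1=2, 1+mincoin(4)=1+1=2, 1+mincoin(3)=1+3=4) = 2
mincoin(13) = min(1+mincoin(12)=1+2=3, 1+mincoin(9)=1+1=2, 1+mincoin(7)=1+2=3, 1+mincoin(5)=1+2=3, 1+mincoin(4)=1+1=2) = 2
mincoin(14) = min(1+mincoin(13)=1+2=3, 1+mincoin(10)=1+2=3, 1+mincoin(8)=1+1=2, 1+mincoin(6)=1+1=2, 1+mincoin(5)=1+2=3) = 2
mincoin(15) = min(1+mincoin(14)=1+2=3, 1+mincoin(11)=1+3=4, 1+mincoin(9)=1+1=2, 1+mincoin(7)=1+2=3, 1+mincoin(6)=1+1=2) = 2
mincoin(16) = min(1+mincoin(15)=1+2=3, 1+mincoin(12)=1+2=3, 1+mincoin(10)=1+2=3, 1+mincoin(8)=1+1=2, 1+mincoin(7)=1+2=3) = 2
mincoin(17) = min(1+mincoin(16)=1+2=3, 1+mincoin(13)=1+2=3, 1+mincoin(11)=1+3=4, 1+mincoin(9)=1+1=2, 1+mincoin(8)=1+1=2) = 2
mincoin(18) = min(1+mincoin(17)=1+2=3, 1+mincoin(14)=1+2=3, 1+mincoin(12)=1+2=3, 1+mincoin(10)=1+2=3, 1+mincoin(9)=1+1=2) = 2
mincoin(19) = min(1+mincoin(18)=1+2=3, 1+mincoin(15)=1+2=3, 1+mincoin(13)=1+2=3, 1+mincoin(11)=1+3=4, 1+mincoin(10)=1+2=3) = 3

3


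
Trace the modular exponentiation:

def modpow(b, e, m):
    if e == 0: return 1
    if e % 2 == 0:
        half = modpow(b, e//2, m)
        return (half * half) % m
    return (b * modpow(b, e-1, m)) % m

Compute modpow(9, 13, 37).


modpow(9, 13, 37): e is odd, compute modpow(9, 12, 37)
  modpow(9, 12, 37): e is even, compute modpow(9, 6, 37)
    modpow(9, 6, 37): e is even, compute modpow(9, 3, 37)
      modpow(9, 3, 37): e is odd, compute modpow(9, 2, 37)
        modpow(9, 2, 37): e is even, compute modpow(9, 1, 37)
          modpow(9, 1, 37): e is odd, compute modpow(9, 0, 37)
          modpow(9, 0, 37) = 1
          (9 * 1) % 37 = 9
        half=9, (9*9) % 37 = 7
      (9 * 7) % 37 = 26
    half=26, (26*26) % 37 = 10
  half=10, (10*10) % 37 = 26
(9 * 26) % 37 = 12

12


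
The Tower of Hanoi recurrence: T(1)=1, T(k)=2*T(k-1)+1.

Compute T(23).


T(23) = 2 * T(22) + 1
T(22) = 2 * T(21) + 1
T(21) = 2 * T(20) + 1
T(20) = 2 * T(19) + 1
T(19) = 2 * T(18) + 1
T(18) = 2 * T(17) + 1
T(17) = 2 * T(16) + 1
T(16) = 2 * T(15) + 1
T(15) = 2 * T(14) + 1
T(14) = 2 * T(13) + 1
T(13) = 2 * T(12) + 1
T(12) = 2 * T(11) + 1
T(11) = 2 * T(10) + 1
T(10) = 2 * T(9) + 1
T(9) = 2 * T(8) + 1
T(8) = 2 * T(7) + 1
T(7) = 2 * T(6) + 1
T(6) = 2 * T(5) + 1
T(5) = 2 * T(4) + 1
T(4) = 2 * T(3) + 1
T(3) = 2 * T(2) + 1
T(2) = 2 * T(1) + 1
T(1) = 1  (base case)
T(2) = 2 * 1 + 1 = 3
T(3) = 2 * 3 + 1 = 7
T(4) = 2 * 7 + 1 = 15
T(5) = 2 * 15 + 1 = 31
T(6) = 2 * 31 + 1 = 63
T(7) = 2 * 63 + 1 = 127
T(8) = 2 * 127 + 1 = 255
T(9) = 2 * 255 + 1 = 511
T(10) = 2 * 511 + 1 = 1023
T(11) = 2 * 1023 + 1 = 2047
T(12) = 2 * 2047 + 1 = 4095
T(13) = 2 * 4095 + 1 = 8191
T(14) = 2 * 8191 + 1 = 16383
T(15) = 2 * 16383 + 1 = 32767
T(16) = 2 * 32767 + 1 = 65535
T(17) = 2 * 65535 + 1 = 131071
T(18) = 2 * 131071 + 1 = 262143
T(19) = 2 * 262143 + 1 = 524287
T(20) = 2 * 524287 + 1 = 1048575
T(21) = 2 * 1048575 + 1 = 2097151
T(22) = 2 * 2097151 + 1 = 4194303
T(23) = 2 * 4194303 + 1 = 8388607

8388607


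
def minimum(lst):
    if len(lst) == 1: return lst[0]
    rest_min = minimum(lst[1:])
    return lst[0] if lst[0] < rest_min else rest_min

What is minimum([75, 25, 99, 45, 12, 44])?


minimum([75, 25, 99, 45, 12, 44]): compare 75 with minimum([25, 99, 45, 12, 44])
minimum([25, 99, 45, 12, 44]): compare 25 with minimum([99, 45, 12, 44])
minimum([99, 45, 12, 44]): compare 99 with minimum([45, 12, 44])
minimum([45, 12, 44]): compare 45 with minimum([12, 44])
minimum([12, 44]): compare 12 with minimum([44])
minimum([44]) = 44  (base case)
Compare 12 with 44 -> 12
Compare 45 with 12 -> 12
Compare 99 with 12 -> 12
Compare 25 with 12 -> 12
Compare 75 with 12 -> 12

12


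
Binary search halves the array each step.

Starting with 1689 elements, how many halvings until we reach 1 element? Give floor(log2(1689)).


1689 / 2 = 844
844 / 2 = 422
422 / 2 = 211
211 / 2 = 105
105 / 2 = 52
52 / 2 = 26
26 / 2 = 13
13 / 2 = 6
6 / 2 = 3
3 / 2 = 1
Reached 1 after 10 halvings

10


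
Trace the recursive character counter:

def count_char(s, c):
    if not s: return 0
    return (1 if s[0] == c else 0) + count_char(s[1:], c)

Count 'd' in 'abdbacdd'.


s[0]='a' != 'd' -> 0
s[0]='b' != 'd' -> 0
s[0]='d' == 'd' -> 1
s[0]='b' != 'd' -> 0
s[0]='a' != 'd' -> 0
s[0]='c' != 'd' -> 0
s[0]='d' == 'd' -> 1
s[0]='d' == 'd' -> 1
Sum: 0 + 0 + 1 + 0 + 0 + 0 + 1 + 1 = 3

3


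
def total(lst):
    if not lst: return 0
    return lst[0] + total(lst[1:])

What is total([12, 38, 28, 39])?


total([12, 38, 28, 39]) = 12 + total([38, 28, 39])
total([38, 28, 39]) = 38 + total([28, 39])
total([28, 39]) = 28 + total([39])
total([39]) = 39 + total([])
total([]) = 0  (base case)
Total: 12 + 38 + 28 + 39 + 0 = 117

117


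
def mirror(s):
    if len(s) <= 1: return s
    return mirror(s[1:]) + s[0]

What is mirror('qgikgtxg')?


mirror('qgikgtxg') = mirror('gikgtxg') + 'q'
mirror('gikgtxg') = mirror('ikgtxg') + 'g'
mirror('ikgtxg') = mirror('kgtxg') + 'i'
mirror('kgtxg') = mirror('gtxg') + 'k'
mirror('gtxg') = mirror('txg') + 'g'
mirror('txg') = mirror('xg') + 't'
mirror('xg') = mirror('g') + 'x'
mirror('g') = 'g'  (base case)
Concatenating: 'g' + 'x' + 't' + 'g' + 'k' + 'i' + 'g' + 'q' = 'gxtgkigq'

gxtgkigq


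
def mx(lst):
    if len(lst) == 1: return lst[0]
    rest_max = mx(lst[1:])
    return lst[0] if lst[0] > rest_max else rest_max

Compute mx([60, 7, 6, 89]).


mx([60, 7, 6, 89]): compare 60 with mx([7, 6, 89])
mx([7, 6, 89]): compare 7 with mx([6, 89])
mx([6, 89]): compare 6 with mx([89])
mx([89]) = 89  (base case)
Compare 6 with 89 -> 89
Compare 7 with 89 -> 89
Compare 60 with 89 -> 89

89


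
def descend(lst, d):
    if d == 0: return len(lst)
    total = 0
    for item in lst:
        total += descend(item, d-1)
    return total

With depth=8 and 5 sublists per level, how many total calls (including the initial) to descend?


At depth 0 (root): 1 call
At depth 1: each of 1 parents calls descend on 5 children = 5 calls
At depth 2: each of 5 parents calls descend on 5 children = 25 calls
At depth 3: each of 25 parents calls descend on 5 children = 125 calls
At depth 4: each of 125 parents calls descend on 5 children = 625 calls
At depth 5: each of 625 parents calls descend on 5 children = 3125 calls
At depth 6: each of 3125 parents calls descend on 5 children = 15625 calls
At depth 7: each of 15625 parents calls descend on 5 children = 78125 calls
At depth 8: each of 78125 parents calls descend on 5 children = 390625 calls
Total: 1 + 5 + 25 + 125 + 625 + 3125 + 15625 + 78125 + 390625 = 488281

488281


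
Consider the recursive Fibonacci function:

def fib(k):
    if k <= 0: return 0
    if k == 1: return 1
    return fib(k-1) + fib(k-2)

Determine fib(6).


Computing fib(6) bottom-up:
fib(0) = 0
fib(1) = 1
fib(2) = fib(1) + fib(0) = 1 + 0 = 1
fib(3) = fib(2) + fib(1) = 1 + 1 = 2
fib(4) = fib(3) + fib(2) = 2 + 1 = 3
fib(5) = fib(4) + fib(3) = 3 + 2 = 5
fib(6) = fib(5) + fib(4) = 5 + 3 = 8

8


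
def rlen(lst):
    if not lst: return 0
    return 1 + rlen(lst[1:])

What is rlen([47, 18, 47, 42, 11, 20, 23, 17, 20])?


rlen([47, 18, 47, 42, 11, 20, 23, 17, 20]) = 1 + rlen([18, 47, 42, 11, 20, 23, 17, 20])
rlen([18, 47, 42, 11, 20, 23, 17, 20]) = 1 + rlen([47, 42, 11, 20, 23, 17, 20])
rlen([47, 42, 11, 20, 23, 17, 20]) = 1 + rlen([42, 11, 20, 23, 17, 20])
rlen([42, 11, 20, 23, 17, 20]) = 1 + rlen([11, 20, 23, 17, 20])
rlen([11, 20, 23, 17, 20]) = 1 + rlen([20, 23, 17, 20])
rlen([20, 23, 17, 20]) = 1 + rlen([23, 17, 20])
rlen([23, 17, 20]) = 1 + rlen([17, 20])
rlen([17, 20]) = 1 + rlen([20])
rlen([20]) = 1 + rlen([])
rlen([]) = 0  (base case)
Unwinding: 1 + 1 + 1 + 1 + 1 + 1 + 1 + 1 + 1 + 0 = 9

9


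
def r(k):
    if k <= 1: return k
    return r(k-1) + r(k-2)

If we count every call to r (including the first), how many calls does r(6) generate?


Let C(n) = total calls for r(n)
C(0) = 1, C(1) = 1
C(2) = 1 + C(1) + C(0) = 1 + 1 + 1 = 3
C(3) = 1 + C(2) + C(1) = 1 + 3 + 1 = 5
C(4) = 1 + C(3) + C(2) = 1 + 5 + 3 = 9
C(5) = 1 + C(4) + C(3) = 1 + 9 + 5 = 15
C(6) = 1 + C(5) + C(4) = 1 + 15 + 9 = 25

25


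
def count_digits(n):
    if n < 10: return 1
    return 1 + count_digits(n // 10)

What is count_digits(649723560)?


count_digits(649723560) = 1 + count_digits(64972356)
count_digits(64972356) = 1 + count_digits(6497235)
count_digits(6497235) = 1 + count_digits(649723)
count_digits(649723) = 1 + count_digits(64972)
count_digits(64972) = 1 + count_digits(6497)
count_digits(6497) = 1 + count_digits(649)
count_digits(649) = 1 + count_digits(64)
count_digits(64) = 1 + count_digits(6)
count_digits(6) = 1  (base case: 6 < 10)
Unwinding: 1 + 1 + 1 + 1 + 1 + 1 + 1 + 1 + 1 = 9

9


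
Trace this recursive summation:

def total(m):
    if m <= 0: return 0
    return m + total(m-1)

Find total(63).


total(63)
= 63 + 62 + 61 + 60 + 59 + 58 + 57 + 56 + 55 + 54 + 53 + 52 + 51 + 50 + 49 + 48 + 47 + 46 + 45 + 44 + 43 + 42 + 41 + 40 + 39 + 38 + 37 + 36 + 35 + 34 + 33 + 32 + 31 + 30 + 29 + 28 + 27 + 26 + 25 + 24 + 23 + 22 + 21 + 20 + 19 + 18 + 17 + 16 + 15 + 14 + 13 + 12 + 11 + 10 + 9 + 8 + 7 + 6 + 5 + 4 + 3 + 2 + 1 + total(0)
= 63 + 62 + 61 + 60 + 59 + 58 + 57 + 56 + 55 + 54 + 53 + 52 + 51 + 50 + 49 + 48 + 47 + 46 + 45 + 44 + 43 + 42 + 41 + 40 + 39 + 38 + 37 + 36 + 35 + 34 + 33 + 32 + 31 + 30 + 29 + 28 + 27 + 26 + 25 + 24 + 23 + 22 + 21 + 20 + 19 + 18 + 17 + 16 + 15 + 14 + 13 + 12 + 11 + 10 + 9 + 8 + 7 + 6 + 5 + 4 + 3 + 2 + 1 + 0
= 2016

2016
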